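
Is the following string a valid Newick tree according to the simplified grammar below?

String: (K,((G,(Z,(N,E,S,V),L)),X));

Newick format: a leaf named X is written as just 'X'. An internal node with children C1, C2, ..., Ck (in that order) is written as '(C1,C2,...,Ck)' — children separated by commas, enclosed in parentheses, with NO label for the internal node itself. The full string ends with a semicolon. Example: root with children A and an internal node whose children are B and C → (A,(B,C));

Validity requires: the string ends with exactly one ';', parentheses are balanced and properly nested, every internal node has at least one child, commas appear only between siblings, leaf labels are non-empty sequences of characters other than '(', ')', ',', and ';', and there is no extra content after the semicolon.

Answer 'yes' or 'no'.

Answer: yes

Derivation:
Input: (K,((G,(Z,(N,E,S,V),L)),X));
Paren balance: 5 '(' vs 5 ')' OK
Ends with single ';': True
Full parse: OK
Valid: True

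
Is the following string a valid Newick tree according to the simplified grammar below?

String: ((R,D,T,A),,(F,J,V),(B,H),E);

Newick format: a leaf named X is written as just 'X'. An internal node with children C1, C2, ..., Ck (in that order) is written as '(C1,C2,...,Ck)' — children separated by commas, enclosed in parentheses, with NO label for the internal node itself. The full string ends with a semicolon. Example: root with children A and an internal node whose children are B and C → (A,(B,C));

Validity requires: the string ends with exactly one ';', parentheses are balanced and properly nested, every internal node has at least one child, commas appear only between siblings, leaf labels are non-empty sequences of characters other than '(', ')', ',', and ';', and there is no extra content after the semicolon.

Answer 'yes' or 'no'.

Answer: no

Derivation:
Input: ((R,D,T,A),,(F,J,V),(B,H),E);
Paren balance: 4 '(' vs 4 ')' OK
Ends with single ';': True
Full parse: FAILS (empty leaf label at pos 11)
Valid: False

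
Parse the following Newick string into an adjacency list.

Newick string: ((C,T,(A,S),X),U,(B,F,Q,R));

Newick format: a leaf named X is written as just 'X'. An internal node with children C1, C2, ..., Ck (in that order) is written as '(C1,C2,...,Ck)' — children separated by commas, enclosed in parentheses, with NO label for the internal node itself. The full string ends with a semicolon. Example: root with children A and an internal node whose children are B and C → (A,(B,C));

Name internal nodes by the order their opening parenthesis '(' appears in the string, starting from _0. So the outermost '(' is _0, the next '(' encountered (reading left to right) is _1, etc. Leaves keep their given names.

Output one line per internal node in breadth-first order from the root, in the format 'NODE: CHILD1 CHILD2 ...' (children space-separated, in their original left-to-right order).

Answer: _0: _1 U _3
_1: C T _2 X
_3: B F Q R
_2: A S

Derivation:
Input: ((C,T,(A,S),X),U,(B,F,Q,R));
Scanning left-to-right, naming '(' by encounter order:
  pos 0: '(' -> open internal node _0 (depth 1)
  pos 1: '(' -> open internal node _1 (depth 2)
  pos 6: '(' -> open internal node _2 (depth 3)
  pos 10: ')' -> close internal node _2 (now at depth 2)
  pos 13: ')' -> close internal node _1 (now at depth 1)
  pos 17: '(' -> open internal node _3 (depth 2)
  pos 25: ')' -> close internal node _3 (now at depth 1)
  pos 26: ')' -> close internal node _0 (now at depth 0)
Total internal nodes: 4
BFS adjacency from root:
  _0: _1 U _3
  _1: C T _2 X
  _3: B F Q R
  _2: A S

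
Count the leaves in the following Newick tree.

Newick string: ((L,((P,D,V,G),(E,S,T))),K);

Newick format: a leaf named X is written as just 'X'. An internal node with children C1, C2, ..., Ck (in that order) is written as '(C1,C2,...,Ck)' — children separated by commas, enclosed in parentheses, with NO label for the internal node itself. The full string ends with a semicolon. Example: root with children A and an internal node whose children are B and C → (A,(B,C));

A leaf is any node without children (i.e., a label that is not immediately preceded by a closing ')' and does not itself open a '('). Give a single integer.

Newick: ((L,((P,D,V,G),(E,S,T))),K);
Scan left-to-right; a leaf is any maximal label run not followed by '(':
  pos 2: leaf 'L' → count = 1
  pos 6: leaf 'P' → count = 2
  pos 8: leaf 'D' → count = 3
  pos 10: leaf 'V' → count = 4
  pos 12: leaf 'G' → count = 5
  pos 16: leaf 'E' → count = 6
  pos 18: leaf 'S' → count = 7
  pos 20: leaf 'T' → count = 8
  pos 25: leaf 'K' → count = 9
Total leaves: 9

Answer: 9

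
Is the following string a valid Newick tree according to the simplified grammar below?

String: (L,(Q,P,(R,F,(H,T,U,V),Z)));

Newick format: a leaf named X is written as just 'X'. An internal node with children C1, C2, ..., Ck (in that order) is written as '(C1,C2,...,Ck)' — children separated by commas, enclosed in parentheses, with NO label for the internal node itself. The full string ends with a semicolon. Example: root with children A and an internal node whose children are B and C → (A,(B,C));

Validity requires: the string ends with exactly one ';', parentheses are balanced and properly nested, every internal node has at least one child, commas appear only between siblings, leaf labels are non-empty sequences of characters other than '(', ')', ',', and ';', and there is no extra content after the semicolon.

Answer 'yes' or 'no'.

Input: (L,(Q,P,(R,F,(H,T,U,V),Z)));
Paren balance: 4 '(' vs 4 ')' OK
Ends with single ';': True
Full parse: OK
Valid: True

Answer: yes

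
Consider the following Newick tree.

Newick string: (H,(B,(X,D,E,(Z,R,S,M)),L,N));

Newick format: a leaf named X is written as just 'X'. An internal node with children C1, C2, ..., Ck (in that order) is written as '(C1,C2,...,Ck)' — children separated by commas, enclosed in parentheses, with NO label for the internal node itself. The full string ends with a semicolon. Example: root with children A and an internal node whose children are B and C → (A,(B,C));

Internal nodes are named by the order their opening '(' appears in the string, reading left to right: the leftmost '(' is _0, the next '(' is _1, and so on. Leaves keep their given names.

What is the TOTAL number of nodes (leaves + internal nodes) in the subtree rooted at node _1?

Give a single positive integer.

Newick: (H,(B,(X,D,E,(Z,R,S,M)),L,N));
Locate _1: it is the '(' at position 3 (the 2nd '(' reading left to right).
Query: subtree rooted at _1
_1: subtree_size = 1 + 12
  B: subtree_size = 1 + 0
  _2: subtree_size = 1 + 8
    X: subtree_size = 1 + 0
    D: subtree_size = 1 + 0
    E: subtree_size = 1 + 0
    _3: subtree_size = 1 + 4
      Z: subtree_size = 1 + 0
      R: subtree_size = 1 + 0
      S: subtree_size = 1 + 0
      M: subtree_size = 1 + 0
  L: subtree_size = 1 + 0
  N: subtree_size = 1 + 0
Total subtree size of _1: 13

Answer: 13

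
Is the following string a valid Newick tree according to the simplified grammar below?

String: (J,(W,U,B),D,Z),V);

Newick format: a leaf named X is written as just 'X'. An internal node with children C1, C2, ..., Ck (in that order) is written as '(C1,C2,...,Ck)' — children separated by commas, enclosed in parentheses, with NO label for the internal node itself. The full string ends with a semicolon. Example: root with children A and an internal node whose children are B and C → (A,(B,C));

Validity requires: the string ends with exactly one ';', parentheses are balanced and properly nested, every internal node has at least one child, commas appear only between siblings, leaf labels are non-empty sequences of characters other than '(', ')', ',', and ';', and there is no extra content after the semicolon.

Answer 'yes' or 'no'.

Answer: no

Derivation:
Input: (J,(W,U,B),D,Z),V);
Paren balance: 2 '(' vs 3 ')' MISMATCH
Ends with single ';': True
Full parse: FAILS (extra content after tree at pos 15)
Valid: False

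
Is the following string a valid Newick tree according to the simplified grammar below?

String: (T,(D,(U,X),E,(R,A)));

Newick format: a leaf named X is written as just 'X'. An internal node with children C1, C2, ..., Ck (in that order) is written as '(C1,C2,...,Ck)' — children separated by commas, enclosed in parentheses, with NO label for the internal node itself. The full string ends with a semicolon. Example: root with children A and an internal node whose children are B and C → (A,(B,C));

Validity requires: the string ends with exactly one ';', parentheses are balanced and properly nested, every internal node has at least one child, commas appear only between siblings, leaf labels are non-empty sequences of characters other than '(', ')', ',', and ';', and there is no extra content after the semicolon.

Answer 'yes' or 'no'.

Input: (T,(D,(U,X),E,(R,A)));
Paren balance: 4 '(' vs 4 ')' OK
Ends with single ';': True
Full parse: OK
Valid: True

Answer: yes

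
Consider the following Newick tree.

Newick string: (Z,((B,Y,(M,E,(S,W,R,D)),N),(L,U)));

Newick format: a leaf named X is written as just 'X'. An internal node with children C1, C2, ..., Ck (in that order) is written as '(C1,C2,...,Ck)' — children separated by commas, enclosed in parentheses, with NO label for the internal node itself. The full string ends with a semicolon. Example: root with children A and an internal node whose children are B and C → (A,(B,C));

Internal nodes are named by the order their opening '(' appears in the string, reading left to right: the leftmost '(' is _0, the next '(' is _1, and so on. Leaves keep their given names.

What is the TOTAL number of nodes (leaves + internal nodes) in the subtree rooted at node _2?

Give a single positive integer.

Newick: (Z,((B,Y,(M,E,(S,W,R,D)),N),(L,U)));
Locate _2: it is the '(' at position 4 (the 3rd '(' reading left to right).
Query: subtree rooted at _2
_2: subtree_size = 1 + 11
  B: subtree_size = 1 + 0
  Y: subtree_size = 1 + 0
  _3: subtree_size = 1 + 7
    M: subtree_size = 1 + 0
    E: subtree_size = 1 + 0
    _4: subtree_size = 1 + 4
      S: subtree_size = 1 + 0
      W: subtree_size = 1 + 0
      R: subtree_size = 1 + 0
      D: subtree_size = 1 + 0
  N: subtree_size = 1 + 0
Total subtree size of _2: 12

Answer: 12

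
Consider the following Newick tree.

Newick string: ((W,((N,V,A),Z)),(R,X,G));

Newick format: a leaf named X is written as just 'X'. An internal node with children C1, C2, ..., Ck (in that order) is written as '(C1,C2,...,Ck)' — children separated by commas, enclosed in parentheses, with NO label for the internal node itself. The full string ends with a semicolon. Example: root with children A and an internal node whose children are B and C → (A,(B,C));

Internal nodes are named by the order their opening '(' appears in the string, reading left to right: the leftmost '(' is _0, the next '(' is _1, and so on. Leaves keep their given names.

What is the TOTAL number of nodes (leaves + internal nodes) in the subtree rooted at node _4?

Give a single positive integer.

Answer: 4

Derivation:
Newick: ((W,((N,V,A),Z)),(R,X,G));
Locate _4: it is the '(' at position 17 (the 5th '(' reading left to right).
Query: subtree rooted at _4
_4: subtree_size = 1 + 3
  R: subtree_size = 1 + 0
  X: subtree_size = 1 + 0
  G: subtree_size = 1 + 0
Total subtree size of _4: 4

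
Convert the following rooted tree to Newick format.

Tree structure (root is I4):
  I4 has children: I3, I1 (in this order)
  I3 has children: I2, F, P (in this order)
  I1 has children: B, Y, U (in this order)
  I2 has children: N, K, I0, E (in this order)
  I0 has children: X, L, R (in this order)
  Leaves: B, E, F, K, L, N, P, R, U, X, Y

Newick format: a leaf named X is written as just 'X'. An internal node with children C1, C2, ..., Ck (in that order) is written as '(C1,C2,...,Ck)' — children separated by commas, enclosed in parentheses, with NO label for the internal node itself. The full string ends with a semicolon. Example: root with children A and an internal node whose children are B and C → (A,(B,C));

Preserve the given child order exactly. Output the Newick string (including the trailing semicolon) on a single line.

internal I4 with children ['I3', 'I1']
  internal I3 with children ['I2', 'F', 'P']
    internal I2 with children ['N', 'K', 'I0', 'E']
      leaf 'N' → 'N'
      leaf 'K' → 'K'
      internal I0 with children ['X', 'L', 'R']
        leaf 'X' → 'X'
        leaf 'L' → 'L'
        leaf 'R' → 'R'
      → '(X,L,R)'
      leaf 'E' → 'E'
    → '(N,K,(X,L,R),E)'
    leaf 'F' → 'F'
    leaf 'P' → 'P'
  → '((N,K,(X,L,R),E),F,P)'
  internal I1 with children ['B', 'Y', 'U']
    leaf 'B' → 'B'
    leaf 'Y' → 'Y'
    leaf 'U' → 'U'
  → '(B,Y,U)'
→ '(((N,K,(X,L,R),E),F,P),(B,Y,U))'
Final: (((N,K,(X,L,R),E),F,P),(B,Y,U));

Answer: (((N,K,(X,L,R),E),F,P),(B,Y,U));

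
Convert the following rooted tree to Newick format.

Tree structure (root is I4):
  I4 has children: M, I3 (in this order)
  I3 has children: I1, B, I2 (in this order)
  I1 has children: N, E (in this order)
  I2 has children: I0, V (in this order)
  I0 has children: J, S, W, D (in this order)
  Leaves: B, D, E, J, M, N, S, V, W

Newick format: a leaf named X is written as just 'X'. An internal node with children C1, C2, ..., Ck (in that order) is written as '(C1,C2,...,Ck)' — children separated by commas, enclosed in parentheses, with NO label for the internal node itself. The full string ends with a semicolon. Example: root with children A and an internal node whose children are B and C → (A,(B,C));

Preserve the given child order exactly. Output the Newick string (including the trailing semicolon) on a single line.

Answer: (M,((N,E),B,((J,S,W,D),V)));

Derivation:
internal I4 with children ['M', 'I3']
  leaf 'M' → 'M'
  internal I3 with children ['I1', 'B', 'I2']
    internal I1 with children ['N', 'E']
      leaf 'N' → 'N'
      leaf 'E' → 'E'
    → '(N,E)'
    leaf 'B' → 'B'
    internal I2 with children ['I0', 'V']
      internal I0 with children ['J', 'S', 'W', 'D']
        leaf 'J' → 'J'
        leaf 'S' → 'S'
        leaf 'W' → 'W'
        leaf 'D' → 'D'
      → '(J,S,W,D)'
      leaf 'V' → 'V'
    → '((J,S,W,D),V)'
  → '((N,E),B,((J,S,W,D),V))'
→ '(M,((N,E),B,((J,S,W,D),V)))'
Final: (M,((N,E),B,((J,S,W,D),V)));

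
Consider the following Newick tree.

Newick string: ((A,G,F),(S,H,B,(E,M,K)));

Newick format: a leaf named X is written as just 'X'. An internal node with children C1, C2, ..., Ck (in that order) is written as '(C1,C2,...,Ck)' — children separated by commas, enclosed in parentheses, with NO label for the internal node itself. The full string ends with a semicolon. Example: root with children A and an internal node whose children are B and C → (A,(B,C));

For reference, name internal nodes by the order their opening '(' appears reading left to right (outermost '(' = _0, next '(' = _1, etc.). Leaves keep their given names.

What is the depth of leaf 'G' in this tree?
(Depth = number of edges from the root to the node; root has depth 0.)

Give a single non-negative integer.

Answer: 2

Derivation:
Newick: ((A,G,F),(S,H,B,(E,M,K)));
Naming internals by '(' encounter order: outermost '(' = _0, next = _1, ...
Query node: G
Path from root: _0 -> _1 -> G
Depth of G: 2 (number of edges from root)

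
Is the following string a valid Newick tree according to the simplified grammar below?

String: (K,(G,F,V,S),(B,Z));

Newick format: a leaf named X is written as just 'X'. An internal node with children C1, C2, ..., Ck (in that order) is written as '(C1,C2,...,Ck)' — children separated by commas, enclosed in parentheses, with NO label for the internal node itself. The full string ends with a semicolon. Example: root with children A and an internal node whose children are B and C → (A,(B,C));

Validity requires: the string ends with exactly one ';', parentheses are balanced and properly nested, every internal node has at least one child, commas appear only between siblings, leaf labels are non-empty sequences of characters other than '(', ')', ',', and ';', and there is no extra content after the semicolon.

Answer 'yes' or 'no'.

Answer: yes

Derivation:
Input: (K,(G,F,V,S),(B,Z));
Paren balance: 3 '(' vs 3 ')' OK
Ends with single ';': True
Full parse: OK
Valid: True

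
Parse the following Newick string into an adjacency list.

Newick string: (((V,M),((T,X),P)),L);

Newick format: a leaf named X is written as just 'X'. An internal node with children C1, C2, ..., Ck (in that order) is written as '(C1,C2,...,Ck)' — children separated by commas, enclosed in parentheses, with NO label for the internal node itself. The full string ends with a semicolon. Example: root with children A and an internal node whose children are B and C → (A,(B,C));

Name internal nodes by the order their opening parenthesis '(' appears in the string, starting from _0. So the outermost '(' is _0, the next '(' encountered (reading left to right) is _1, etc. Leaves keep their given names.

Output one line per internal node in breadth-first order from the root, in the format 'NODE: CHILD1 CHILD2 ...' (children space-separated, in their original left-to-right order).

Input: (((V,M),((T,X),P)),L);
Scanning left-to-right, naming '(' by encounter order:
  pos 0: '(' -> open internal node _0 (depth 1)
  pos 1: '(' -> open internal node _1 (depth 2)
  pos 2: '(' -> open internal node _2 (depth 3)
  pos 6: ')' -> close internal node _2 (now at depth 2)
  pos 8: '(' -> open internal node _3 (depth 3)
  pos 9: '(' -> open internal node _4 (depth 4)
  pos 13: ')' -> close internal node _4 (now at depth 3)
  pos 16: ')' -> close internal node _3 (now at depth 2)
  pos 17: ')' -> close internal node _1 (now at depth 1)
  pos 20: ')' -> close internal node _0 (now at depth 0)
Total internal nodes: 5
BFS adjacency from root:
  _0: _1 L
  _1: _2 _3
  _2: V M
  _3: _4 P
  _4: T X

Answer: _0: _1 L
_1: _2 _3
_2: V M
_3: _4 P
_4: T X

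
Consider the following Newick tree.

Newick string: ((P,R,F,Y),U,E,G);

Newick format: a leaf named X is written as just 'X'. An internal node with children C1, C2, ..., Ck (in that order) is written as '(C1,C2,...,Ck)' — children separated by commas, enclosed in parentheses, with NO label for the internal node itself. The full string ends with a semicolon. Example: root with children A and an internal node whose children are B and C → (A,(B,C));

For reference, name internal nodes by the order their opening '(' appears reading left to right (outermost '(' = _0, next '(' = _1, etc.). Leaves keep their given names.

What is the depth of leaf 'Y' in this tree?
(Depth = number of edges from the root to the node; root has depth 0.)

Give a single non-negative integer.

Answer: 2

Derivation:
Newick: ((P,R,F,Y),U,E,G);
Naming internals by '(' encounter order: outermost '(' = _0, next = _1, ...
Query node: Y
Path from root: _0 -> _1 -> Y
Depth of Y: 2 (number of edges from root)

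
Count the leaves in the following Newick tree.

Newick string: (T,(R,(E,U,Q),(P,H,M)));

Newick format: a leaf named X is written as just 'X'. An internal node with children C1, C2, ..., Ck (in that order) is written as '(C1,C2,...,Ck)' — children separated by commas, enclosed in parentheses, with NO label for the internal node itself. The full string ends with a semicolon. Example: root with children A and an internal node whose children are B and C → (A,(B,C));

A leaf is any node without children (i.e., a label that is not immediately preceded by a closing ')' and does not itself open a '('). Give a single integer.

Newick: (T,(R,(E,U,Q),(P,H,M)));
Scan left-to-right; a leaf is any maximal label run not followed by '(':
  pos 1: leaf 'T' → count = 1
  pos 4: leaf 'R' → count = 2
  pos 7: leaf 'E' → count = 3
  pos 9: leaf 'U' → count = 4
  pos 11: leaf 'Q' → count = 5
  pos 15: leaf 'P' → count = 6
  pos 17: leaf 'H' → count = 7
  pos 19: leaf 'M' → count = 8
Total leaves: 8

Answer: 8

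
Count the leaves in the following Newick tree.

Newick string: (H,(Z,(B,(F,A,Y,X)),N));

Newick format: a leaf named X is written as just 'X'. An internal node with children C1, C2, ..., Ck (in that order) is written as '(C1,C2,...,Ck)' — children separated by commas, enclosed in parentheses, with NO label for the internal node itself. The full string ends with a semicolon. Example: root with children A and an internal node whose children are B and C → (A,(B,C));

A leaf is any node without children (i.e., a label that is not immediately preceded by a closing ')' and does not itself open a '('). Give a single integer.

Answer: 8

Derivation:
Newick: (H,(Z,(B,(F,A,Y,X)),N));
Scan left-to-right; a leaf is any maximal label run not followed by '(':
  pos 1: leaf 'H' → count = 1
  pos 4: leaf 'Z' → count = 2
  pos 7: leaf 'B' → count = 3
  pos 10: leaf 'F' → count = 4
  pos 12: leaf 'A' → count = 5
  pos 14: leaf 'Y' → count = 6
  pos 16: leaf 'X' → count = 7
  pos 20: leaf 'N' → count = 8
Total leaves: 8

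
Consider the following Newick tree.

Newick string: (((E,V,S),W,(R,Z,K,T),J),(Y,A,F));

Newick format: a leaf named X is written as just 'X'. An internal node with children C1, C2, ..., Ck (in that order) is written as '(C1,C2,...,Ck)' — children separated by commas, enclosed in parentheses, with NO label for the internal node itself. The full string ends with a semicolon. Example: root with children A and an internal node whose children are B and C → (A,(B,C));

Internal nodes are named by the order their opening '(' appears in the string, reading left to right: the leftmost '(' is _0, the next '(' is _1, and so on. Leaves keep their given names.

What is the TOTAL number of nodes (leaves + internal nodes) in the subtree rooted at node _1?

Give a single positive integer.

Answer: 12

Derivation:
Newick: (((E,V,S),W,(R,Z,K,T),J),(Y,A,F));
Locate _1: it is the '(' at position 1 (the 2nd '(' reading left to right).
Query: subtree rooted at _1
_1: subtree_size = 1 + 11
  _2: subtree_size = 1 + 3
    E: subtree_size = 1 + 0
    V: subtree_size = 1 + 0
    S: subtree_size = 1 + 0
  W: subtree_size = 1 + 0
  _3: subtree_size = 1 + 4
    R: subtree_size = 1 + 0
    Z: subtree_size = 1 + 0
    K: subtree_size = 1 + 0
    T: subtree_size = 1 + 0
  J: subtree_size = 1 + 0
Total subtree size of _1: 12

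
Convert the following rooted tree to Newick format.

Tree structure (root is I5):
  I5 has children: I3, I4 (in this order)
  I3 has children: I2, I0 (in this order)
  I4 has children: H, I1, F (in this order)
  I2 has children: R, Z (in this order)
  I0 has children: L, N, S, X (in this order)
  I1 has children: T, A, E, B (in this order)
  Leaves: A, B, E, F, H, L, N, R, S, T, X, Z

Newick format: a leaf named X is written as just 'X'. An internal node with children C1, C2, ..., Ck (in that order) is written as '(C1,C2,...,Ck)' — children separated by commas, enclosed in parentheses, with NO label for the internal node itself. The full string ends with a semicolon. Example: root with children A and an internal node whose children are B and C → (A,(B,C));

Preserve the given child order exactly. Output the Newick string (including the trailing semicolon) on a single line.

internal I5 with children ['I3', 'I4']
  internal I3 with children ['I2', 'I0']
    internal I2 with children ['R', 'Z']
      leaf 'R' → 'R'
      leaf 'Z' → 'Z'
    → '(R,Z)'
    internal I0 with children ['L', 'N', 'S', 'X']
      leaf 'L' → 'L'
      leaf 'N' → 'N'
      leaf 'S' → 'S'
      leaf 'X' → 'X'
    → '(L,N,S,X)'
  → '((R,Z),(L,N,S,X))'
  internal I4 with children ['H', 'I1', 'F']
    leaf 'H' → 'H'
    internal I1 with children ['T', 'A', 'E', 'B']
      leaf 'T' → 'T'
      leaf 'A' → 'A'
      leaf 'E' → 'E'
      leaf 'B' → 'B'
    → '(T,A,E,B)'
    leaf 'F' → 'F'
  → '(H,(T,A,E,B),F)'
→ '(((R,Z),(L,N,S,X)),(H,(T,A,E,B),F))'
Final: (((R,Z),(L,N,S,X)),(H,(T,A,E,B),F));

Answer: (((R,Z),(L,N,S,X)),(H,(T,A,E,B),F));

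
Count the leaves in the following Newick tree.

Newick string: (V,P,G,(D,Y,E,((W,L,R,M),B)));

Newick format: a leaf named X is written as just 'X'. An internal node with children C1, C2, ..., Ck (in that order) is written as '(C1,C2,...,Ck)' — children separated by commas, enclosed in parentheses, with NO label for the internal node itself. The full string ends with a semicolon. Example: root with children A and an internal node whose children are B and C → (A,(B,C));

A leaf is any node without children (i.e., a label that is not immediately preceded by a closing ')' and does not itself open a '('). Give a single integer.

Newick: (V,P,G,(D,Y,E,((W,L,R,M),B)));
Scan left-to-right; a leaf is any maximal label run not followed by '(':
  pos 1: leaf 'V' → count = 1
  pos 3: leaf 'P' → count = 2
  pos 5: leaf 'G' → count = 3
  pos 8: leaf 'D' → count = 4
  pos 10: leaf 'Y' → count = 5
  pos 12: leaf 'E' → count = 6
  pos 16: leaf 'W' → count = 7
  pos 18: leaf 'L' → count = 8
  pos 20: leaf 'R' → count = 9
  pos 22: leaf 'M' → count = 10
  pos 25: leaf 'B' → count = 11
Total leaves: 11

Answer: 11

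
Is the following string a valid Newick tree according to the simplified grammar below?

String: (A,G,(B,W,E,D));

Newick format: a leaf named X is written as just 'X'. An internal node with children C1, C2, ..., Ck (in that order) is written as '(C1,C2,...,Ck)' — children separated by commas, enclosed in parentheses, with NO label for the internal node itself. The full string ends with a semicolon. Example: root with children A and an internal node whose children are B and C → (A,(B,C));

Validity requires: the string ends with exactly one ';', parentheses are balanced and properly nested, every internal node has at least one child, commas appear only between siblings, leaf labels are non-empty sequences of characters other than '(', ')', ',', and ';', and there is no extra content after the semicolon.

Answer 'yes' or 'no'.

Answer: yes

Derivation:
Input: (A,G,(B,W,E,D));
Paren balance: 2 '(' vs 2 ')' OK
Ends with single ';': True
Full parse: OK
Valid: True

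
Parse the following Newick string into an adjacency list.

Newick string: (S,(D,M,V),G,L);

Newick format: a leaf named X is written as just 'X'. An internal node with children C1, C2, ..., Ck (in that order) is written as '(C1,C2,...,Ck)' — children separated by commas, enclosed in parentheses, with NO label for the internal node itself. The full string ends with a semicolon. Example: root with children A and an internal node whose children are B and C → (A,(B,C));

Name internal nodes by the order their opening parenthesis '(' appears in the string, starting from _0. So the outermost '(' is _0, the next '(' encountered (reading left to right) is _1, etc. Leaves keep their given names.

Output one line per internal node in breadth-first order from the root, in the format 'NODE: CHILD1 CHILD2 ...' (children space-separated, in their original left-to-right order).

Input: (S,(D,M,V),G,L);
Scanning left-to-right, naming '(' by encounter order:
  pos 0: '(' -> open internal node _0 (depth 1)
  pos 3: '(' -> open internal node _1 (depth 2)
  pos 9: ')' -> close internal node _1 (now at depth 1)
  pos 14: ')' -> close internal node _0 (now at depth 0)
Total internal nodes: 2
BFS adjacency from root:
  _0: S _1 G L
  _1: D M V

Answer: _0: S _1 G L
_1: D M V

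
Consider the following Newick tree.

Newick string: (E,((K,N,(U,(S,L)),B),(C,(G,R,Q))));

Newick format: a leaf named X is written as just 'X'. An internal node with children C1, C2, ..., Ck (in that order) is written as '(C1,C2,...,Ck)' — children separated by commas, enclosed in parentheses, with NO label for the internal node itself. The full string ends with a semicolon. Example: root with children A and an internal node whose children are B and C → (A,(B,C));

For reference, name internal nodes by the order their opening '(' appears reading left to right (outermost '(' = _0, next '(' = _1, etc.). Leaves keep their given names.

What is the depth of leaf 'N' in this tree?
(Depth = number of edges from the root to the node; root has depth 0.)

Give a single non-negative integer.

Answer: 3

Derivation:
Newick: (E,((K,N,(U,(S,L)),B),(C,(G,R,Q))));
Naming internals by '(' encounter order: outermost '(' = _0, next = _1, ...
Query node: N
Path from root: _0 -> _1 -> _2 -> N
Depth of N: 3 (number of edges from root)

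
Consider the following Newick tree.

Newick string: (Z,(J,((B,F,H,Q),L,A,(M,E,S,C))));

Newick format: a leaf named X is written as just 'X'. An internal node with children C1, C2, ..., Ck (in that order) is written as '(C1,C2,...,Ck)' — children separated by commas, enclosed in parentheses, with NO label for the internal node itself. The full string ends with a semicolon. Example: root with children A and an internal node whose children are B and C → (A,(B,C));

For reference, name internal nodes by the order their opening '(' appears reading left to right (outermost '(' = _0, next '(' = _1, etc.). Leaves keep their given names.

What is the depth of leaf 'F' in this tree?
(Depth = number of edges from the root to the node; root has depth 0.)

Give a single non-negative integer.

Newick: (Z,(J,((B,F,H,Q),L,A,(M,E,S,C))));
Naming internals by '(' encounter order: outermost '(' = _0, next = _1, ...
Query node: F
Path from root: _0 -> _1 -> _2 -> _3 -> F
Depth of F: 4 (number of edges from root)

Answer: 4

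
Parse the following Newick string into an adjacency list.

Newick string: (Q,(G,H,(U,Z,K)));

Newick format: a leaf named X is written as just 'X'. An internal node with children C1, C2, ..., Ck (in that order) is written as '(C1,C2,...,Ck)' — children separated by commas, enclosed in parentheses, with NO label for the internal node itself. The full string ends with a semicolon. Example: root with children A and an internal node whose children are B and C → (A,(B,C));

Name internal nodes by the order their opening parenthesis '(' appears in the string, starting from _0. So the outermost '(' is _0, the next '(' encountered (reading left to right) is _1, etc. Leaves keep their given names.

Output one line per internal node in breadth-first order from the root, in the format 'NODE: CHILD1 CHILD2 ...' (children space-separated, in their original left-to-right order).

Input: (Q,(G,H,(U,Z,K)));
Scanning left-to-right, naming '(' by encounter order:
  pos 0: '(' -> open internal node _0 (depth 1)
  pos 3: '(' -> open internal node _1 (depth 2)
  pos 8: '(' -> open internal node _2 (depth 3)
  pos 14: ')' -> close internal node _2 (now at depth 2)
  pos 15: ')' -> close internal node _1 (now at depth 1)
  pos 16: ')' -> close internal node _0 (now at depth 0)
Total internal nodes: 3
BFS adjacency from root:
  _0: Q _1
  _1: G H _2
  _2: U Z K

Answer: _0: Q _1
_1: G H _2
_2: U Z K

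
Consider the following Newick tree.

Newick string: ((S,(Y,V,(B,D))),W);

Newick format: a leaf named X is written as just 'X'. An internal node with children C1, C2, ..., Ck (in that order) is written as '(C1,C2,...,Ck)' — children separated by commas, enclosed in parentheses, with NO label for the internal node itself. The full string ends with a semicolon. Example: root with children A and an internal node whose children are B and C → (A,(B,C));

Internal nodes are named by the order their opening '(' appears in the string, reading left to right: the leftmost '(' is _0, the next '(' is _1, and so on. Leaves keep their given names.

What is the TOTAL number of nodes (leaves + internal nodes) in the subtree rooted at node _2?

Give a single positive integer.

Answer: 6

Derivation:
Newick: ((S,(Y,V,(B,D))),W);
Locate _2: it is the '(' at position 4 (the 3rd '(' reading left to right).
Query: subtree rooted at _2
_2: subtree_size = 1 + 5
  Y: subtree_size = 1 + 0
  V: subtree_size = 1 + 0
  _3: subtree_size = 1 + 2
    B: subtree_size = 1 + 0
    D: subtree_size = 1 + 0
Total subtree size of _2: 6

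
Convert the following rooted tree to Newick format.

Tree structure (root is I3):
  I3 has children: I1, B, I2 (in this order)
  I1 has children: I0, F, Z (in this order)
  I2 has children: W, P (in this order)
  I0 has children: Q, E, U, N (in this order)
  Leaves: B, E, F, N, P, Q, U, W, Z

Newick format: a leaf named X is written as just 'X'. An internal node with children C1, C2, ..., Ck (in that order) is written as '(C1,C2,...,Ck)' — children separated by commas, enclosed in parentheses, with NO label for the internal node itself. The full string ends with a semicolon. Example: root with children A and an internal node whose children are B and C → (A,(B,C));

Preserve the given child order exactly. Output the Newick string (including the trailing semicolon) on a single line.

internal I3 with children ['I1', 'B', 'I2']
  internal I1 with children ['I0', 'F', 'Z']
    internal I0 with children ['Q', 'E', 'U', 'N']
      leaf 'Q' → 'Q'
      leaf 'E' → 'E'
      leaf 'U' → 'U'
      leaf 'N' → 'N'
    → '(Q,E,U,N)'
    leaf 'F' → 'F'
    leaf 'Z' → 'Z'
  → '((Q,E,U,N),F,Z)'
  leaf 'B' → 'B'
  internal I2 with children ['W', 'P']
    leaf 'W' → 'W'
    leaf 'P' → 'P'
  → '(W,P)'
→ '(((Q,E,U,N),F,Z),B,(W,P))'
Final: (((Q,E,U,N),F,Z),B,(W,P));

Answer: (((Q,E,U,N),F,Z),B,(W,P));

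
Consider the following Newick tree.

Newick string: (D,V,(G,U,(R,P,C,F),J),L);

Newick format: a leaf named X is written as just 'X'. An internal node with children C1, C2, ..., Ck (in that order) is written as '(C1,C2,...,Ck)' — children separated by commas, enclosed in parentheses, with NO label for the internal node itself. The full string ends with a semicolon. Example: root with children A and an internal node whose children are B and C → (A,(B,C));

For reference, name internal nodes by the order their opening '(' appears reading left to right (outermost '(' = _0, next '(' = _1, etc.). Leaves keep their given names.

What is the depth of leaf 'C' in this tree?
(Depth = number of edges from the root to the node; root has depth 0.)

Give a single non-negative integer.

Newick: (D,V,(G,U,(R,P,C,F),J),L);
Naming internals by '(' encounter order: outermost '(' = _0, next = _1, ...
Query node: C
Path from root: _0 -> _1 -> _2 -> C
Depth of C: 3 (number of edges from root)

Answer: 3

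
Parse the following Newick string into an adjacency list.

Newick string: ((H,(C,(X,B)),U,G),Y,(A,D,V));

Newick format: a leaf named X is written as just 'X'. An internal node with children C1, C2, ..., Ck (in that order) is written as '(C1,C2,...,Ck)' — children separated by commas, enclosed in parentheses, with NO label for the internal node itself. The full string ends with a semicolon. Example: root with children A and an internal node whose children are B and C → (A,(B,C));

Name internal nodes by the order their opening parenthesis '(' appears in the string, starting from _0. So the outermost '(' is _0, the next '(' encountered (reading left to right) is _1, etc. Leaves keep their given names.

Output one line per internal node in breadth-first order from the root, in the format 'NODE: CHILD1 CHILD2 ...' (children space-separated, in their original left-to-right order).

Answer: _0: _1 Y _4
_1: H _2 U G
_4: A D V
_2: C _3
_3: X B

Derivation:
Input: ((H,(C,(X,B)),U,G),Y,(A,D,V));
Scanning left-to-right, naming '(' by encounter order:
  pos 0: '(' -> open internal node _0 (depth 1)
  pos 1: '(' -> open internal node _1 (depth 2)
  pos 4: '(' -> open internal node _2 (depth 3)
  pos 7: '(' -> open internal node _3 (depth 4)
  pos 11: ')' -> close internal node _3 (now at depth 3)
  pos 12: ')' -> close internal node _2 (now at depth 2)
  pos 17: ')' -> close internal node _1 (now at depth 1)
  pos 21: '(' -> open internal node _4 (depth 2)
  pos 27: ')' -> close internal node _4 (now at depth 1)
  pos 28: ')' -> close internal node _0 (now at depth 0)
Total internal nodes: 5
BFS adjacency from root:
  _0: _1 Y _4
  _1: H _2 U G
  _4: A D V
  _2: C _3
  _3: X B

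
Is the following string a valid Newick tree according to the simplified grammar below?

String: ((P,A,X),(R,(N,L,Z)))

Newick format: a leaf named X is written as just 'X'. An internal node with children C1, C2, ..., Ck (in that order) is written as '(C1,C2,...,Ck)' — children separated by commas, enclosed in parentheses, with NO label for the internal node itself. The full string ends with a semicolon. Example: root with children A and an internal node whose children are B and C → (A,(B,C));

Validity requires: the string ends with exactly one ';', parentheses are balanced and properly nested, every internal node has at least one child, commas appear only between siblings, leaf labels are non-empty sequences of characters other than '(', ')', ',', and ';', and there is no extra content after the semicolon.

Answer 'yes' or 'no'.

Input: ((P,A,X),(R,(N,L,Z)))
Paren balance: 4 '(' vs 4 ')' OK
Ends with single ';': False
Full parse: FAILS (must end with ;)
Valid: False

Answer: no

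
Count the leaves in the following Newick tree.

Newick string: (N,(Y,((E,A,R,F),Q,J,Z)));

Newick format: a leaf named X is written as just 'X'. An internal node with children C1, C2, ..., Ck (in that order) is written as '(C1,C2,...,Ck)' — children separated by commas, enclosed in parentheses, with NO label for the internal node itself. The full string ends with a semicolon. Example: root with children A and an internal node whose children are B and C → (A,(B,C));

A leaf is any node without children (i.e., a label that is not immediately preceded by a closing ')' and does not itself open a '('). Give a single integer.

Newick: (N,(Y,((E,A,R,F),Q,J,Z)));
Scan left-to-right; a leaf is any maximal label run not followed by '(':
  pos 1: leaf 'N' → count = 1
  pos 4: leaf 'Y' → count = 2
  pos 8: leaf 'E' → count = 3
  pos 10: leaf 'A' → count = 4
  pos 12: leaf 'R' → count = 5
  pos 14: leaf 'F' → count = 6
  pos 17: leaf 'Q' → count = 7
  pos 19: leaf 'J' → count = 8
  pos 21: leaf 'Z' → count = 9
Total leaves: 9

Answer: 9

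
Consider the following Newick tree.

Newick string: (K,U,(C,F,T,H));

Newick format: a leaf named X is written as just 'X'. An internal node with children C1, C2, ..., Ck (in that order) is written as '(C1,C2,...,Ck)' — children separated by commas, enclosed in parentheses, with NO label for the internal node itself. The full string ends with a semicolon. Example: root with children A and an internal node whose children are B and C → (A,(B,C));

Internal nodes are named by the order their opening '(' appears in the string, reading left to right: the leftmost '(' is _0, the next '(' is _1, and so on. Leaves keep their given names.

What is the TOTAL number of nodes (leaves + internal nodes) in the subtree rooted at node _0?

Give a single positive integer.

Answer: 8

Derivation:
Newick: (K,U,(C,F,T,H));
Locate _0: it is the '(' at position 0 (the 1st '(' reading left to right).
Query: subtree rooted at _0
_0: subtree_size = 1 + 7
  K: subtree_size = 1 + 0
  U: subtree_size = 1 + 0
  _1: subtree_size = 1 + 4
    C: subtree_size = 1 + 0
    F: subtree_size = 1 + 0
    T: subtree_size = 1 + 0
    H: subtree_size = 1 + 0
Total subtree size of _0: 8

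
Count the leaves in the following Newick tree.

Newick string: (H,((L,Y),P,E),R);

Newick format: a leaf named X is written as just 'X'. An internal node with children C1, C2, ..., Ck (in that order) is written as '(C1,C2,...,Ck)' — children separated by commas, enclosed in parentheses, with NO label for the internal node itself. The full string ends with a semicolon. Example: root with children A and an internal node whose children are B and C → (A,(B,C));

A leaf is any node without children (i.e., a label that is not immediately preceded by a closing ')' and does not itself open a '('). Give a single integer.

Newick: (H,((L,Y),P,E),R);
Scan left-to-right; a leaf is any maximal label run not followed by '(':
  pos 1: leaf 'H' → count = 1
  pos 5: leaf 'L' → count = 2
  pos 7: leaf 'Y' → count = 3
  pos 10: leaf 'P' → count = 4
  pos 12: leaf 'E' → count = 5
  pos 15: leaf 'R' → count = 6
Total leaves: 6

Answer: 6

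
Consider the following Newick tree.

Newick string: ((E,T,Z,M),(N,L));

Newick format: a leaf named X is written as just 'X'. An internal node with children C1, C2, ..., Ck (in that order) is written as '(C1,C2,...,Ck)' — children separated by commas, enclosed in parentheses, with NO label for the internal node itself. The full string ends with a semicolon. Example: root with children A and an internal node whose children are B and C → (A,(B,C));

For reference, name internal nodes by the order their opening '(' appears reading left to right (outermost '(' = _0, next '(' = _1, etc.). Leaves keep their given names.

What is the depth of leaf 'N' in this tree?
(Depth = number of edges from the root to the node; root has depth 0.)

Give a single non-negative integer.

Answer: 2

Derivation:
Newick: ((E,T,Z,M),(N,L));
Naming internals by '(' encounter order: outermost '(' = _0, next = _1, ...
Query node: N
Path from root: _0 -> _2 -> N
Depth of N: 2 (number of edges from root)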